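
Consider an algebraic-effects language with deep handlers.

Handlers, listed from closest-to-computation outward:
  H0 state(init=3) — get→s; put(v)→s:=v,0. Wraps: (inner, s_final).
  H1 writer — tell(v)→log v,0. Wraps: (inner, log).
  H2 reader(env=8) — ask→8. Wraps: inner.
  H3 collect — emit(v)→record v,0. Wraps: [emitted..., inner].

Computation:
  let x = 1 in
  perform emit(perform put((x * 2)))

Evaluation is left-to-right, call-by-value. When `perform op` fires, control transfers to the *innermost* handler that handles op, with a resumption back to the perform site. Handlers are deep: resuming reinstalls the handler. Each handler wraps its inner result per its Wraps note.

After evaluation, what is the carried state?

Answer: 2

Working:
put(2) @ H0 ⇒ s:=2
emit(0) @ H3 ⇒ out+=0
H0 returns (0, 2)
H1 returns ((0, 2), ())
H2 returns ((0, 2), ())
H3 returns [0, ((0, 2), ())]
= [0, ((0, 2), ())]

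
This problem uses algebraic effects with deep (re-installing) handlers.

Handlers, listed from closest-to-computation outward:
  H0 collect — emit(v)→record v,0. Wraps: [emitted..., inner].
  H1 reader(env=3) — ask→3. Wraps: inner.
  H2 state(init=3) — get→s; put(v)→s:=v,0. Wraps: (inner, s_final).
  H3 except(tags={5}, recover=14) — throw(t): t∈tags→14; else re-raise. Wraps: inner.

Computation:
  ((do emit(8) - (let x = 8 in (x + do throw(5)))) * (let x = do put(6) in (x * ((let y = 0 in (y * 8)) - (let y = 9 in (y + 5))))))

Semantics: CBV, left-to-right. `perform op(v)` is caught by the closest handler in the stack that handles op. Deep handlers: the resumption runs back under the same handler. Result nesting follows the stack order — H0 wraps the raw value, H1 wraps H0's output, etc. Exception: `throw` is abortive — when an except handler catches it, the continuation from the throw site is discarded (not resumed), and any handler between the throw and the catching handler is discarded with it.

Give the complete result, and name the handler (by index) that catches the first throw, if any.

Evaluation trace:
emit(8) @ H0 ⇒ out+=8
throw(5) @ H3 caught ⇒ 14
= 14

Answer: 14 ; first throw caught by: H3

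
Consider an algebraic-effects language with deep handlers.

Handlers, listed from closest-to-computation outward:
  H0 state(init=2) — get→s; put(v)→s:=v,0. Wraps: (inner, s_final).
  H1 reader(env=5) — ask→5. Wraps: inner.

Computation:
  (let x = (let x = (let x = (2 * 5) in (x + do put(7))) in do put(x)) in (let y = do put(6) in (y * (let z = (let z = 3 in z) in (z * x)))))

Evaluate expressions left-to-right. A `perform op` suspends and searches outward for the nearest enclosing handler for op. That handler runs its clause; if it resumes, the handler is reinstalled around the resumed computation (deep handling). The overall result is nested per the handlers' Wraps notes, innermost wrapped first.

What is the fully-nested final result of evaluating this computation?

Evaluation trace:
put(7) @ H0 ⇒ s:=7
put(10) @ H0 ⇒ s:=10
put(6) @ H0 ⇒ s:=6
H0 returns (0, 6)
H1 returns (0, 6)
= (0, 6)

Answer: (0, 6)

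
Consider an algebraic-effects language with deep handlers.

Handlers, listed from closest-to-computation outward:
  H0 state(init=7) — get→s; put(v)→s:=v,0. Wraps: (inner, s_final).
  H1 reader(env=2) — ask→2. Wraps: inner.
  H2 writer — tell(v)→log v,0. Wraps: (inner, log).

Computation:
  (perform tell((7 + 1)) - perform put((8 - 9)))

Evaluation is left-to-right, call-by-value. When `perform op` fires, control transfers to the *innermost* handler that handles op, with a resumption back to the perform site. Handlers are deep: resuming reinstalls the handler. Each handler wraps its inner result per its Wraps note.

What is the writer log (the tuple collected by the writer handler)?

Evaluation trace:
tell(8) @ H2 ⇒ log+=8
put(-1) @ H0 ⇒ s:=-1
H0 returns (0, -1)
H1 returns (0, -1)
H2 returns ((0, -1), (8))
= ((0, -1), (8))

Answer: (8)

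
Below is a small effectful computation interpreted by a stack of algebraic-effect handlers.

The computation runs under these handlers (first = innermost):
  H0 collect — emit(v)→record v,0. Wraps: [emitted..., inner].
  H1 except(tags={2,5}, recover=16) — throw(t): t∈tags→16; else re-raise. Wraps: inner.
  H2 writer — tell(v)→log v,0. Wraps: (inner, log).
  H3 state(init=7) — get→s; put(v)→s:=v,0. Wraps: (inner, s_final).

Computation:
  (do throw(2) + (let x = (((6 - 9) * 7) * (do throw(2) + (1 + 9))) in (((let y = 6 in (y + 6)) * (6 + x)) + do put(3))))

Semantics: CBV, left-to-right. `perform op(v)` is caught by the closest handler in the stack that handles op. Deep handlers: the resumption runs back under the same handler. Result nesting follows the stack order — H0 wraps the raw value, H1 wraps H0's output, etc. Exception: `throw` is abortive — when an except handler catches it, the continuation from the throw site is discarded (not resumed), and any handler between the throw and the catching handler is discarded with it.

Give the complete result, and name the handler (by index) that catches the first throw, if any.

Answer: ((16, ()), 7) ; first throw caught by: H1

Step-by-step:
throw(2) @ H1 caught ⇒ 16
H2 returns (16, ())
H3 returns ((16, ()), 7)
= ((16, ()), 7)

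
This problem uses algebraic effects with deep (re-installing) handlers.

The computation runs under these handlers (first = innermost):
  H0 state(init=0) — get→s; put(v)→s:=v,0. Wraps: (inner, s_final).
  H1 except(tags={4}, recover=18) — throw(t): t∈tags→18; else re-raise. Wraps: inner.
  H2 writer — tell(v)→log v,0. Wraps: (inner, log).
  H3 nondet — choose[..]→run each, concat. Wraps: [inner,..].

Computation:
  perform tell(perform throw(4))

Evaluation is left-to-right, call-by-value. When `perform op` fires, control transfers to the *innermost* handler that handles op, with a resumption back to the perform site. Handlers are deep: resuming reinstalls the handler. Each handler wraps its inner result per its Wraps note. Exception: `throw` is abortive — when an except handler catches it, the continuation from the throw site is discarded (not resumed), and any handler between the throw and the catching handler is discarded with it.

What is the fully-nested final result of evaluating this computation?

Evaluation trace:
throw(4) @ H1 caught ⇒ 18
H2 returns (18, ())
H3 returns [(18, ())]
= [(18, ())]

Answer: [(18, ())]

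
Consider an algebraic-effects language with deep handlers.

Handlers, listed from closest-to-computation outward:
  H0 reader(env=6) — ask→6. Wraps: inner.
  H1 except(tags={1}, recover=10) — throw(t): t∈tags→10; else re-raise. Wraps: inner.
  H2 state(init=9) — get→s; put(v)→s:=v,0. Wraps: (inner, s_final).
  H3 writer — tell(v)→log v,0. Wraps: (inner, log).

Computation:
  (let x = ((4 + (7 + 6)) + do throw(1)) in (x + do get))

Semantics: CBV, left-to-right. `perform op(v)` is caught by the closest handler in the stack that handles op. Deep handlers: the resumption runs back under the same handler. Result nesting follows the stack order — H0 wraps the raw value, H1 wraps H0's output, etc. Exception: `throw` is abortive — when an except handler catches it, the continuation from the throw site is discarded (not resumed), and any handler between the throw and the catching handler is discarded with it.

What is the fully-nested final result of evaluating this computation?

Step-by-step:
throw(1) @ H1 caught ⇒ 10
H2 returns (10, 9)
H3 returns ((10, 9), ())
= ((10, 9), ())

Answer: ((10, 9), ())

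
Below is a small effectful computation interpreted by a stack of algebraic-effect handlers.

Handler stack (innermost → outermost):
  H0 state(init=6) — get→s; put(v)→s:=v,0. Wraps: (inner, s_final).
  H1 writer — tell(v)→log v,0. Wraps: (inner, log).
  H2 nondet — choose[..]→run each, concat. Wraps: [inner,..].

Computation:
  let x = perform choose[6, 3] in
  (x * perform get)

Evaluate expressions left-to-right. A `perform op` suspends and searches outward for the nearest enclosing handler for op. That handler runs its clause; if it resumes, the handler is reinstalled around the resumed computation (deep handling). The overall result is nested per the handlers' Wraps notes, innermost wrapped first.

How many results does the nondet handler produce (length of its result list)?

Working:
choose[6, 3] @ H2
  branch[0] choose=6:
    get @ H0 ⇒ 6
    H0 returns (36, 6)
    H1 returns ((36, 6), ())
    H2 returns [((36, 6), ())]
  branch[1] choose=3:
    get @ H0 ⇒ 6
    H0 returns (18, 6)
    H1 returns ((18, 6), ())
    H2 returns [((18, 6), ())]
= [((36, 6), ()), ((18, 6), ())]

Answer: 2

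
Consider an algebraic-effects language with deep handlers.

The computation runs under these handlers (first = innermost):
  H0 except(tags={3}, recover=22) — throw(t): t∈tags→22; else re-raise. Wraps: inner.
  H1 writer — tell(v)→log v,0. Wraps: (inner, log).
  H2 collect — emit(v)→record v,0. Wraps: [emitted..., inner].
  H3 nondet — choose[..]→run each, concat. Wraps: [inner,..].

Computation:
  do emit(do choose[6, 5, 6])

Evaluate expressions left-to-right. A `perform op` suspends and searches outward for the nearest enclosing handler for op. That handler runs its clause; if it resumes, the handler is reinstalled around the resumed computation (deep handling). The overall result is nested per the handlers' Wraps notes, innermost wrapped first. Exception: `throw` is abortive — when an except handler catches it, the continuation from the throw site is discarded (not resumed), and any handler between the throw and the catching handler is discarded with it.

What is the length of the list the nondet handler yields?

Answer: 3

Step-by-step:
choose[6, 5, 6] @ H3
  branch[0] choose=6:
    emit(6) @ H2 ⇒ out+=6
    H0 returns 0
    H1 returns (0, ())
    H2 returns [6, (0, ())]
    H3 returns [[6, (0, ())]]
  branch[1] choose=5:
    emit(5) @ H2 ⇒ out+=5
    H0 returns 0
    H1 returns (0, ())
    H2 returns [5, (0, ())]
    H3 returns [[5, (0, ())]]
  branch[2] choose=6:
    emit(6) @ H2 ⇒ out+=6
    H0 returns 0
    H1 returns (0, ())
    H2 returns [6, (0, ())]
    H3 returns [[6, (0, ())]]
= [[6, (0, ())], [5, (0, ())], [6, (0, ())]]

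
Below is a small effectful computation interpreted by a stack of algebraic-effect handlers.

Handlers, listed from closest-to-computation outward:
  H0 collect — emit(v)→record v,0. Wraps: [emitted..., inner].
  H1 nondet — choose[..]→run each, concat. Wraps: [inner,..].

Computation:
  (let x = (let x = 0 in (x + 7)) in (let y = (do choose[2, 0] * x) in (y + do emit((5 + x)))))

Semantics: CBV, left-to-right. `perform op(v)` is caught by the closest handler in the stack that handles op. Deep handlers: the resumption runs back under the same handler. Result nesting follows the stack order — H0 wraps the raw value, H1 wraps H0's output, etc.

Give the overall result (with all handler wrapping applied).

Answer: [[12, 14], [12, 0]]

Working:
choose[2, 0] @ H1
  branch[0] choose=2:
    emit(12) @ H0 ⇒ out+=12
    H0 returns [12, 14]
    H1 returns [[12, 14]]
  branch[1] choose=0:
    emit(12) @ H0 ⇒ out+=12
    H0 returns [12, 0]
    H1 returns [[12, 0]]
= [[12, 14], [12, 0]]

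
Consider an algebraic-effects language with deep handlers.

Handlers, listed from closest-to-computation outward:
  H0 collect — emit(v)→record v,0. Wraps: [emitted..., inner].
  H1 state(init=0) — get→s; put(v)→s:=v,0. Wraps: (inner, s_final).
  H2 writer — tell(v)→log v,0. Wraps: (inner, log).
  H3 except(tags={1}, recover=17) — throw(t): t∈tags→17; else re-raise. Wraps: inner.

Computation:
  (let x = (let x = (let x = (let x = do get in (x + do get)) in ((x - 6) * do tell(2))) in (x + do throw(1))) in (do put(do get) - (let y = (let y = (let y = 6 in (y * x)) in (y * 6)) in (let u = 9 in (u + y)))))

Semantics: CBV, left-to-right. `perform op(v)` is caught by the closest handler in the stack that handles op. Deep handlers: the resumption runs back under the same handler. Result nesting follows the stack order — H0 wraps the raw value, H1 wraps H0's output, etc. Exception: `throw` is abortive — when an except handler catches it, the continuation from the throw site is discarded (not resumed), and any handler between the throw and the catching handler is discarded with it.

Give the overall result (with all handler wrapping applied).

Evaluation trace:
get @ H1 ⇒ 0
get @ H1 ⇒ 0
tell(2) @ H2 ⇒ log+=2
throw(1) @ H3 caught ⇒ 17
= 17

Answer: 17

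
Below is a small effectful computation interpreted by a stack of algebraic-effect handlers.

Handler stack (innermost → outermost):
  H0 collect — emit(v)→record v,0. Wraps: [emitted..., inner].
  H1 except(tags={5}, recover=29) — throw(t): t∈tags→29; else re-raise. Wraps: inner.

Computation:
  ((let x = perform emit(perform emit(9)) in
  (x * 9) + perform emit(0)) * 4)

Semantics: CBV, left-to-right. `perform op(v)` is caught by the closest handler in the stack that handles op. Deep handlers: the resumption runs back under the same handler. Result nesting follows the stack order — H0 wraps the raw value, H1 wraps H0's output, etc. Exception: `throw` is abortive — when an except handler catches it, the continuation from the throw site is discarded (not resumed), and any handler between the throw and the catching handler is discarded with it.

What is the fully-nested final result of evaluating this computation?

Working:
emit(9) @ H0 ⇒ out+=9
emit(0) @ H0 ⇒ out+=0
emit(0) @ H0 ⇒ out+=0
H0 returns [9, 0, 0, 0]
H1 returns [9, 0, 0, 0]
= [9, 0, 0, 0]

Answer: [9, 0, 0, 0]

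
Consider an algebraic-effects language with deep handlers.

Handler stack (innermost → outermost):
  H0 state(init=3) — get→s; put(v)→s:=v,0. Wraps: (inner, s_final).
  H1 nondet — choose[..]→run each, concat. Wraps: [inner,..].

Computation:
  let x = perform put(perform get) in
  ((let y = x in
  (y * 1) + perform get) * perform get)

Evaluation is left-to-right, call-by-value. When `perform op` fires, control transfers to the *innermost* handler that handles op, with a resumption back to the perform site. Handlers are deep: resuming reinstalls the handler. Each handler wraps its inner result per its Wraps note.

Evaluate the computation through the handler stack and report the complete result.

Answer: [(9, 3)]

Working:
get @ H0 ⇒ 3
put(3) @ H0 ⇒ s:=3
get @ H0 ⇒ 3
get @ H0 ⇒ 3
H0 returns (9, 3)
H1 returns [(9, 3)]
= [(9, 3)]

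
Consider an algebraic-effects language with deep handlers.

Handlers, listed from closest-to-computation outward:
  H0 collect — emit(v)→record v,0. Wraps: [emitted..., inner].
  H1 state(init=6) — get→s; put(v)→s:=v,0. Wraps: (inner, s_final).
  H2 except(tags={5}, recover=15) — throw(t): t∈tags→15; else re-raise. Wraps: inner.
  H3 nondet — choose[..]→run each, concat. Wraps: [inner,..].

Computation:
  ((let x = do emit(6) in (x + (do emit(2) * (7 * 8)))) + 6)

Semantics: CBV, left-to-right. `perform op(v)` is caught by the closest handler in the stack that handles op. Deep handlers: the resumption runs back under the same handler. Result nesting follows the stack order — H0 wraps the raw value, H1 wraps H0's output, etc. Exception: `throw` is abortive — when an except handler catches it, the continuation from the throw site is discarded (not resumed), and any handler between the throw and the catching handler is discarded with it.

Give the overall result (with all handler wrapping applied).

Working:
emit(6) @ H0 ⇒ out+=6
emit(2) @ H0 ⇒ out+=2
H0 returns [6, 2, 6]
H1 returns ([6, 2, 6], 6)
H2 returns ([6, 2, 6], 6)
H3 returns [([6, 2, 6], 6)]
= [([6, 2, 6], 6)]

Answer: [([6, 2, 6], 6)]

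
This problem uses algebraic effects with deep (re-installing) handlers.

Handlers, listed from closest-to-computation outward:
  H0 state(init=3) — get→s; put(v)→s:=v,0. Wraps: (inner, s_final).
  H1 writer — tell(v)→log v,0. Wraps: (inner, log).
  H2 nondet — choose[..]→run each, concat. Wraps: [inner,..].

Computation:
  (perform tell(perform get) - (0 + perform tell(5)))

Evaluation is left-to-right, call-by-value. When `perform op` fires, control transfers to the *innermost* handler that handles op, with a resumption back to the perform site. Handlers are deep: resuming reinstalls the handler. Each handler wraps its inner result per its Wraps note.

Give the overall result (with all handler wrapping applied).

Answer: [((0, 3), (3, 5))]

Evaluation trace:
get @ H0 ⇒ 3
tell(3) @ H1 ⇒ log+=3
tell(5) @ H1 ⇒ log+=5
H0 returns (0, 3)
H1 returns ((0, 3), (3, 5))
H2 returns [((0, 3), (3, 5))]
= [((0, 3), (3, 5))]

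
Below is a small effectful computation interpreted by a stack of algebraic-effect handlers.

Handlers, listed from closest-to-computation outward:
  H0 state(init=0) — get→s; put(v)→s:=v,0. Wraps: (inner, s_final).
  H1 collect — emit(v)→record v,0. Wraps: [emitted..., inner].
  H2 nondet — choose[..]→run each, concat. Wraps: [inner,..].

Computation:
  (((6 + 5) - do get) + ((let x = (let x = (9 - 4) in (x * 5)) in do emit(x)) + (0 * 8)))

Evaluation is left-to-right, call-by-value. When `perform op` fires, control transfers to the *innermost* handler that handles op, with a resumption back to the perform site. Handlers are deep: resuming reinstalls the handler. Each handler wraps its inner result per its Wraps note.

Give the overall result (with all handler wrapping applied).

Answer: [[25, (11, 0)]]

Step-by-step:
get @ H0 ⇒ 0
emit(25) @ H1 ⇒ out+=25
H0 returns (11, 0)
H1 returns [25, (11, 0)]
H2 returns [[25, (11, 0)]]
= [[25, (11, 0)]]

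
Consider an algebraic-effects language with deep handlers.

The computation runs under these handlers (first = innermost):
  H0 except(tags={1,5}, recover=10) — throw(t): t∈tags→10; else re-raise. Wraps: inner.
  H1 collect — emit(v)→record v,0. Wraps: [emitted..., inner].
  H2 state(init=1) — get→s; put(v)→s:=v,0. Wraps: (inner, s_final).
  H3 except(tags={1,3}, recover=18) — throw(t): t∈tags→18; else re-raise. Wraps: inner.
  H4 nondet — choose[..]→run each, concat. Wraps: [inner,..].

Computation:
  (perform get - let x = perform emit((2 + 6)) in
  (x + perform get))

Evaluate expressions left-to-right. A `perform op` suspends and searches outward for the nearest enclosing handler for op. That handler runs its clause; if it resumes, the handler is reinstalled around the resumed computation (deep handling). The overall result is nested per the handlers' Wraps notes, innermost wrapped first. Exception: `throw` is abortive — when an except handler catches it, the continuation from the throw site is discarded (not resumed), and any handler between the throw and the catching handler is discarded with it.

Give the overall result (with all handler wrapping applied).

Working:
get @ H2 ⇒ 1
emit(8) @ H1 ⇒ out+=8
get @ H2 ⇒ 1
H0 returns 0
H1 returns [8, 0]
H2 returns ([8, 0], 1)
H3 returns ([8, 0], 1)
H4 returns [([8, 0], 1)]
= [([8, 0], 1)]

Answer: [([8, 0], 1)]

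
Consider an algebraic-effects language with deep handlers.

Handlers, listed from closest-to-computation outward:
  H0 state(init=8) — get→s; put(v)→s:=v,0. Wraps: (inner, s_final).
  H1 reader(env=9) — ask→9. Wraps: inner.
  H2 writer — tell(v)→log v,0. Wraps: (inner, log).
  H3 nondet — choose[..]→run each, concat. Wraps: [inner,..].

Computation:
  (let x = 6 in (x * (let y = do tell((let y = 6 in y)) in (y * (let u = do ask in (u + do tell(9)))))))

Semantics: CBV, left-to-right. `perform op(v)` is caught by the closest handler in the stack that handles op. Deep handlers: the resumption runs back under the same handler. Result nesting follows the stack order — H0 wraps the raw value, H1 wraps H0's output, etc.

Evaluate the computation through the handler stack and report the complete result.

Answer: [((0, 8), (6, 9))]

Working:
tell(6) @ H2 ⇒ log+=6
ask @ H1 ⇒ 9
tell(9) @ H2 ⇒ log+=9
H0 returns (0, 8)
H1 returns (0, 8)
H2 returns ((0, 8), (6, 9))
H3 returns [((0, 8), (6, 9))]
= [((0, 8), (6, 9))]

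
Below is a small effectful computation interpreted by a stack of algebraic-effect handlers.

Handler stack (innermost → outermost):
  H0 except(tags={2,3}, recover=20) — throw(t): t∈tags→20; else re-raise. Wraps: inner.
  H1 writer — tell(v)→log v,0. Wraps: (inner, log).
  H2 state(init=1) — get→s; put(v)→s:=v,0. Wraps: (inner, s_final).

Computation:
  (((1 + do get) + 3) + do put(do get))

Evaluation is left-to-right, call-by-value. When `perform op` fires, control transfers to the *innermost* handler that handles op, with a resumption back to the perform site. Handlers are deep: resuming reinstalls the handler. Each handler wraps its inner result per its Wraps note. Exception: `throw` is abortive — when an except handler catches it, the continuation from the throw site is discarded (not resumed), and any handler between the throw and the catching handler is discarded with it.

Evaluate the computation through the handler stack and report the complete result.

Answer: ((5, ()), 1)

Evaluation trace:
get @ H2 ⇒ 1
get @ H2 ⇒ 1
put(1) @ H2 ⇒ s:=1
H0 returns 5
H1 returns (5, ())
H2 returns ((5, ()), 1)
= ((5, ()), 1)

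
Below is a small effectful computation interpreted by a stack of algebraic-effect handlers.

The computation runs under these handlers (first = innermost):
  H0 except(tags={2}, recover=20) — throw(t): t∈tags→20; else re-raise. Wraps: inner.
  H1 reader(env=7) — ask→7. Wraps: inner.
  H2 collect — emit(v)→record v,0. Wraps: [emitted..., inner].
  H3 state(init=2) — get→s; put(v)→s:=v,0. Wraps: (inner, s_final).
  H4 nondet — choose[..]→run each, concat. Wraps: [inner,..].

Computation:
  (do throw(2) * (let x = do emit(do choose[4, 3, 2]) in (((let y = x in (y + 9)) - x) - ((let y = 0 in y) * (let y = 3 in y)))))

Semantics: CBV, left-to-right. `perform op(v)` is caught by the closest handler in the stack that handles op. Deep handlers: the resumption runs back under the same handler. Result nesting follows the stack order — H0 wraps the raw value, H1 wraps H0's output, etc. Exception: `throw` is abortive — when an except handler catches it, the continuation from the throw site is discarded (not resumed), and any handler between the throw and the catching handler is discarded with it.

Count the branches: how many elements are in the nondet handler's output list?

Working:
throw(2) @ H0 caught ⇒ 20
H1 returns 20
H2 returns [20]
H3 returns ([20], 2)
H4 returns [([20], 2)]
= [([20], 2)]

Answer: 1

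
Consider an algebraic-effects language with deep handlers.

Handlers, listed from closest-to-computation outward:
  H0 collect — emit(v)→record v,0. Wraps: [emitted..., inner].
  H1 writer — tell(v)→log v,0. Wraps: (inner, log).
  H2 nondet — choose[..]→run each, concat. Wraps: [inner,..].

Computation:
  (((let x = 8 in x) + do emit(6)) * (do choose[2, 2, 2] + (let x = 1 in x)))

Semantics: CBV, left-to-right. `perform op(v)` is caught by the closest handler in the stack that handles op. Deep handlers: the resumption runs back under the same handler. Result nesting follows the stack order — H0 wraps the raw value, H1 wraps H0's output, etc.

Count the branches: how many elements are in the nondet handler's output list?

Answer: 3

Working:
emit(6) @ H0 ⇒ out+=6
choose[2, 2, 2] @ H2
  branch[0] choose=2:
    H0 returns [6, 24]
    H1 returns ([6, 24], ())
    H2 returns [([6, 24], ())]
  branch[1] choose=2:
    H0 returns [6, 24]
    H1 returns ([6, 24], ())
    H2 returns [([6, 24], ())]
  branch[2] choose=2:
    H0 returns [6, 24]
    H1 returns ([6, 24], ())
    H2 returns [([6, 24], ())]
= [([6, 24], ()), ([6, 24], ()), ([6, 24], ())]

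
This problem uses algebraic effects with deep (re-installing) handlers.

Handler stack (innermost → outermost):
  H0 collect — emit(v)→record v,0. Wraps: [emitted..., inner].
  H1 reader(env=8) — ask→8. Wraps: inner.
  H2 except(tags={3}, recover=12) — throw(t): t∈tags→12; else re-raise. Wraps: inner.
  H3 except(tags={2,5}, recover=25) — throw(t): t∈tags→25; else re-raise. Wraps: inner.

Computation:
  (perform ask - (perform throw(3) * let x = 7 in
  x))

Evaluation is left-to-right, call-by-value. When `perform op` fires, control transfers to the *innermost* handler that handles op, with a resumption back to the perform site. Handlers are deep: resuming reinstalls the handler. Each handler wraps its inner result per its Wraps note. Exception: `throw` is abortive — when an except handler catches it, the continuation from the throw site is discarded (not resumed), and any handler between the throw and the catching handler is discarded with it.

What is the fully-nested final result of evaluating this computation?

Step-by-step:
ask @ H1 ⇒ 8
throw(3) @ H2 caught ⇒ 12
H3 returns 12
= 12

Answer: 12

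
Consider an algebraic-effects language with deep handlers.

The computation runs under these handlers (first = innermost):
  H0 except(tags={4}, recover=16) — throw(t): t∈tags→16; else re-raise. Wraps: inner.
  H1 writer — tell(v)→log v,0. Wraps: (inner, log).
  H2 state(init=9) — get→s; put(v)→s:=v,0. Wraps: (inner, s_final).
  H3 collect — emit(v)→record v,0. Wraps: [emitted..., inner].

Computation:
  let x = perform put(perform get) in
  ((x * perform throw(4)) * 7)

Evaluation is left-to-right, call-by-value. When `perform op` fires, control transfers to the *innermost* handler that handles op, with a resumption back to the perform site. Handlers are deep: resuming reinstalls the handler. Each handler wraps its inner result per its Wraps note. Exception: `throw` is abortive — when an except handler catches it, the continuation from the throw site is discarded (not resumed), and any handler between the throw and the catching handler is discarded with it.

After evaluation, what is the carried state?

Evaluation trace:
get @ H2 ⇒ 9
put(9) @ H2 ⇒ s:=9
throw(4) @ H0 caught ⇒ 16
H1 returns (16, ())
H2 returns ((16, ()), 9)
H3 returns [((16, ()), 9)]
= [((16, ()), 9)]

Answer: 9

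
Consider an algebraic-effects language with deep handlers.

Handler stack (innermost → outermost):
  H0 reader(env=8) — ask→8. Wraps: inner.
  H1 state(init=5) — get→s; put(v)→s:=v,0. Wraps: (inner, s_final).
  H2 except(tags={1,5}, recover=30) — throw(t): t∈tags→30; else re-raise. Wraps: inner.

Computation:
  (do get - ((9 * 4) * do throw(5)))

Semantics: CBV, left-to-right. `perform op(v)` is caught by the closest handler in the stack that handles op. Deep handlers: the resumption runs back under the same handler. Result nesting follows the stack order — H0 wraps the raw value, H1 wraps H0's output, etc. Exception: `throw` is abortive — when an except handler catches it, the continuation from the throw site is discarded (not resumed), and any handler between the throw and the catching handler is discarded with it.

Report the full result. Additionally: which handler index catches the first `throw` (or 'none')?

Working:
get @ H1 ⇒ 5
throw(5) @ H2 caught ⇒ 30
= 30

Answer: 30 ; first throw caught by: H2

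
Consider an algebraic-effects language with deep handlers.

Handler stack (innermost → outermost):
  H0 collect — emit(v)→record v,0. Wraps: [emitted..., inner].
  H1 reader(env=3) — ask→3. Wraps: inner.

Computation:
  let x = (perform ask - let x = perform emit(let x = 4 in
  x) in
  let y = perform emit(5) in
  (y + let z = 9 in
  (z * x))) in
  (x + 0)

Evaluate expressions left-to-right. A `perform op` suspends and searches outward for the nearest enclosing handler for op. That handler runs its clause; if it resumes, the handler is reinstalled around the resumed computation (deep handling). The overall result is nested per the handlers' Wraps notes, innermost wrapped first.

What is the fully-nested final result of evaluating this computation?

Step-by-step:
ask @ H1 ⇒ 3
emit(4) @ H0 ⇒ out+=4
emit(5) @ H0 ⇒ out+=5
H0 returns [4, 5, 3]
H1 returns [4, 5, 3]
= [4, 5, 3]

Answer: [4, 5, 3]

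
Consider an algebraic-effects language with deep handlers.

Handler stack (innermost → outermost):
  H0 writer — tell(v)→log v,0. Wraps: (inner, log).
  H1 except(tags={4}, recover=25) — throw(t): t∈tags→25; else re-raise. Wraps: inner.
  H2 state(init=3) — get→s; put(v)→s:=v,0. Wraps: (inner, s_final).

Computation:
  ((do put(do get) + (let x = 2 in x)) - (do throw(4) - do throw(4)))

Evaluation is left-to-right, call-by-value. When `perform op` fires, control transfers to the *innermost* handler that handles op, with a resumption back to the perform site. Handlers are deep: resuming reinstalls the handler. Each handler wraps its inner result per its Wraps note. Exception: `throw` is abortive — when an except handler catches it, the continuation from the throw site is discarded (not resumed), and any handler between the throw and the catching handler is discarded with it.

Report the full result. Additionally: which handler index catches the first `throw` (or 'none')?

Step-by-step:
get @ H2 ⇒ 3
put(3) @ H2 ⇒ s:=3
throw(4) @ H1 caught ⇒ 25
H2 returns (25, 3)
= (25, 3)

Answer: (25, 3) ; first throw caught by: H1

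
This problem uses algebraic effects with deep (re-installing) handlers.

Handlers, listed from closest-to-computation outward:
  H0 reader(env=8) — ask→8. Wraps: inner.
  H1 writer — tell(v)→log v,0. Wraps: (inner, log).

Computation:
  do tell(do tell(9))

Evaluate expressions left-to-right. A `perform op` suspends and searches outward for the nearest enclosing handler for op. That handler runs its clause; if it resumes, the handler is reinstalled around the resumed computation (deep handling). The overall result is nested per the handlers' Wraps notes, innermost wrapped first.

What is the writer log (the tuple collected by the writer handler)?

Answer: (9, 0)

Evaluation trace:
tell(9) @ H1 ⇒ log+=9
tell(0) @ H1 ⇒ log+=0
H0 returns 0
H1 returns (0, (9, 0))
= (0, (9, 0))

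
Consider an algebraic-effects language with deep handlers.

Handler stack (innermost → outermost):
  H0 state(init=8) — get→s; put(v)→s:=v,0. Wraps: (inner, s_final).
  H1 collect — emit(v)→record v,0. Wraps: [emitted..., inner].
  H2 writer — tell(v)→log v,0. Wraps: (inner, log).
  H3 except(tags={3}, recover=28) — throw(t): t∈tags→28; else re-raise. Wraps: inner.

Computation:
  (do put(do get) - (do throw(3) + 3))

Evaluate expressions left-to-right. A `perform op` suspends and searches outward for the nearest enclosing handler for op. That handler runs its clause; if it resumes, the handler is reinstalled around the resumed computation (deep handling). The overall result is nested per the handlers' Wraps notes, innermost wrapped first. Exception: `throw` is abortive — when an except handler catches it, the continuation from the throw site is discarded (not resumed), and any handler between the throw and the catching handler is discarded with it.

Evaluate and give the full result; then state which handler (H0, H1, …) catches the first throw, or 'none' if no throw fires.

Working:
get @ H0 ⇒ 8
put(8) @ H0 ⇒ s:=8
throw(3) @ H3 caught ⇒ 28
= 28

Answer: 28 ; first throw caught by: H3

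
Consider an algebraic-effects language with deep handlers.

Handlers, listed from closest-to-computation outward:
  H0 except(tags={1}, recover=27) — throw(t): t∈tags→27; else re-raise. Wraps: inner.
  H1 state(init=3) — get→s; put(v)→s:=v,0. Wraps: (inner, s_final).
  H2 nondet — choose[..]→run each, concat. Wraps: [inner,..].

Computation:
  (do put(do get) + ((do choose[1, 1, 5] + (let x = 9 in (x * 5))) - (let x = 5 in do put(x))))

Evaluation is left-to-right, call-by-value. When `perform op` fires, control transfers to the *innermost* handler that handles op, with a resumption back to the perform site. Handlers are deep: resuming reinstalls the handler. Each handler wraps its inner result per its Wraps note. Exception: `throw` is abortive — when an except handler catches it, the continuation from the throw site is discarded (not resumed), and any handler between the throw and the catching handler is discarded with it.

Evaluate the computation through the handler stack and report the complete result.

Answer: [(46, 5), (46, 5), (50, 5)]

Step-by-step:
get @ H1 ⇒ 3
put(3) @ H1 ⇒ s:=3
choose[1, 1, 5] @ H2
  branch[0] choose=1:
    put(5) @ H1 ⇒ s:=5
    H0 returns 46
    H1 returns (46, 5)
    H2 returns [(46, 5)]
  branch[1] choose=1:
    put(5) @ H1 ⇒ s:=5
    H0 returns 46
    H1 returns (46, 5)
    H2 returns [(46, 5)]
  branch[2] choose=5:
    put(5) @ H1 ⇒ s:=5
    H0 returns 50
    H1 returns (50, 5)
    H2 returns [(50, 5)]
= [(46, 5), (46, 5), (50, 5)]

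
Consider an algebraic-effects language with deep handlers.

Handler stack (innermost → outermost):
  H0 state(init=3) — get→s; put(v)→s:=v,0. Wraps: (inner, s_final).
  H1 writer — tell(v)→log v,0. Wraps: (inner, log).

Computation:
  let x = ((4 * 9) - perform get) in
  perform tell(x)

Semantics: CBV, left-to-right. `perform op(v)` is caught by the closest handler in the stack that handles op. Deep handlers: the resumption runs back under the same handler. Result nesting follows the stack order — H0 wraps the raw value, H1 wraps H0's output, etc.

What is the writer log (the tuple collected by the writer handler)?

Answer: (33)

Evaluation trace:
get @ H0 ⇒ 3
tell(33) @ H1 ⇒ log+=33
H0 returns (0, 3)
H1 returns ((0, 3), (33))
= ((0, 3), (33))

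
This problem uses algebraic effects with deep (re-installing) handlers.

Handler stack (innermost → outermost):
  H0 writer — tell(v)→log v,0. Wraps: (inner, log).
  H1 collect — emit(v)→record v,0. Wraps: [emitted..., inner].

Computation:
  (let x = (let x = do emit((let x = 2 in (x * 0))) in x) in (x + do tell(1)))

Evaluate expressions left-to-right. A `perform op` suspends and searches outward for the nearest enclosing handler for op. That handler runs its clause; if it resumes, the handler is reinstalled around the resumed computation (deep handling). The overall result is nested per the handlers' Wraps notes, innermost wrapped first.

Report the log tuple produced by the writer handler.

Evaluation trace:
emit(0) @ H1 ⇒ out+=0
tell(1) @ H0 ⇒ log+=1
H0 returns (0, (1))
H1 returns [0, (0, (1))]
= [0, (0, (1))]

Answer: (1)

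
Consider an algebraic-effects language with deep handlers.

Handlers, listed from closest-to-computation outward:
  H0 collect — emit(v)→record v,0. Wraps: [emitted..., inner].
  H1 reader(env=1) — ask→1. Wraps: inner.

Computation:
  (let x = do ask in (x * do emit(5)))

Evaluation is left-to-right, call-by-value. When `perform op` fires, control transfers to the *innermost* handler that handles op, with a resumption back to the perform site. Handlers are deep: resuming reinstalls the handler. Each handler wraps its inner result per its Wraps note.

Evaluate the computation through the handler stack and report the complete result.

Answer: [5, 0]

Evaluation trace:
ask @ H1 ⇒ 1
emit(5) @ H0 ⇒ out+=5
H0 returns [5, 0]
H1 returns [5, 0]
= [5, 0]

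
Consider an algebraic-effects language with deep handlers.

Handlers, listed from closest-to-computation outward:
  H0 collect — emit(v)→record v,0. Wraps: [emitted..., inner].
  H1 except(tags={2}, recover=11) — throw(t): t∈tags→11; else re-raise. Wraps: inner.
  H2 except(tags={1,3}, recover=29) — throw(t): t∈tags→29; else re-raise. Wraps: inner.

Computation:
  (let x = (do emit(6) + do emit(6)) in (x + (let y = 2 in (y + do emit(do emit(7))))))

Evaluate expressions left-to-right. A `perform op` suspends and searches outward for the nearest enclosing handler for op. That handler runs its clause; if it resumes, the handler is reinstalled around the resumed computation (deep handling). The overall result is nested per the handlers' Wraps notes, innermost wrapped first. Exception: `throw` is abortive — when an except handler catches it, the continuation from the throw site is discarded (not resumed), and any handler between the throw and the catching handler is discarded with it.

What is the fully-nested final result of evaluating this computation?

Answer: [6, 6, 7, 0, 2]

Working:
emit(6) @ H0 ⇒ out+=6
emit(6) @ H0 ⇒ out+=6
emit(7) @ H0 ⇒ out+=7
emit(0) @ H0 ⇒ out+=0
H0 returns [6, 6, 7, 0, 2]
H1 returns [6, 6, 7, 0, 2]
H2 returns [6, 6, 7, 0, 2]
= [6, 6, 7, 0, 2]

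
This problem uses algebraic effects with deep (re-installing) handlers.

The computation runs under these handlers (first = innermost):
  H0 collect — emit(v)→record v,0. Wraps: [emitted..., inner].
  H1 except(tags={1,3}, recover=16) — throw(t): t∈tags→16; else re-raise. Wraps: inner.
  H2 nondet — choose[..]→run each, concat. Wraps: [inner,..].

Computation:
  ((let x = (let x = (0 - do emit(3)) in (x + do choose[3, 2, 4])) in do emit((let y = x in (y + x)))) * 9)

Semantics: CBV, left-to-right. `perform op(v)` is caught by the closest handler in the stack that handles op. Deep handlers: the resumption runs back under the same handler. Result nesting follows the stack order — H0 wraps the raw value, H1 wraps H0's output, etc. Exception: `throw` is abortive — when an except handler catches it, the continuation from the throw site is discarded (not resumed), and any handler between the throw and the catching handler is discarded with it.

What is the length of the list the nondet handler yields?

Evaluation trace:
emit(3) @ H0 ⇒ out+=3
choose[3, 2, 4] @ H2
  branch[0] choose=3:
    emit(6) @ H0 ⇒ out+=6
    H0 returns [3, 6, 0]
    H1 returns [3, 6, 0]
    H2 returns [[3, 6, 0]]
  branch[1] choose=2:
    emit(4) @ H0 ⇒ out+=4
    H0 returns [3, 4, 0]
    H1 returns [3, 4, 0]
    H2 returns [[3, 4, 0]]
  branch[2] choose=4:
    emit(8) @ H0 ⇒ out+=8
    H0 returns [3, 8, 0]
    H1 returns [3, 8, 0]
    H2 returns [[3, 8, 0]]
= [[3, 6, 0], [3, 4, 0], [3, 8, 0]]

Answer: 3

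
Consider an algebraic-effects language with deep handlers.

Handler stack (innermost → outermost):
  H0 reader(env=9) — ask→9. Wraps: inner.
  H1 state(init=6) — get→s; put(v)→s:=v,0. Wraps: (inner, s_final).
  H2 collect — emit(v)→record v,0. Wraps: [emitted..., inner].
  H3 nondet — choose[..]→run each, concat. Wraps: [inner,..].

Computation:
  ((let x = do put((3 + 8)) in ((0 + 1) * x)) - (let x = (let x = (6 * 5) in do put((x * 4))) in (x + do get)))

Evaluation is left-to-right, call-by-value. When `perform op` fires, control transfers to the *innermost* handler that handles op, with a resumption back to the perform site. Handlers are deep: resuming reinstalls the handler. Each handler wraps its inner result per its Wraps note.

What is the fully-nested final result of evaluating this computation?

Answer: [[(-120, 120)]]

Step-by-step:
put(11) @ H1 ⇒ s:=11
put(120) @ H1 ⇒ s:=120
get @ H1 ⇒ 120
H0 returns -120
H1 returns (-120, 120)
H2 returns [(-120, 120)]
H3 returns [[(-120, 120)]]
= [[(-120, 120)]]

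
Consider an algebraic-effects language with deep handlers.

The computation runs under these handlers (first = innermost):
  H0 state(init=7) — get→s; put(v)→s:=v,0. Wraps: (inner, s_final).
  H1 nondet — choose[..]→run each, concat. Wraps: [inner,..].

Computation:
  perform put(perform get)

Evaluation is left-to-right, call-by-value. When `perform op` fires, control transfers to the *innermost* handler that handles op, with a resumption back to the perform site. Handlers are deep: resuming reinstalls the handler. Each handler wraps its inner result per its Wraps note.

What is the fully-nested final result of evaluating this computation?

Working:
get @ H0 ⇒ 7
put(7) @ H0 ⇒ s:=7
H0 returns (0, 7)
H1 returns [(0, 7)]
= [(0, 7)]

Answer: [(0, 7)]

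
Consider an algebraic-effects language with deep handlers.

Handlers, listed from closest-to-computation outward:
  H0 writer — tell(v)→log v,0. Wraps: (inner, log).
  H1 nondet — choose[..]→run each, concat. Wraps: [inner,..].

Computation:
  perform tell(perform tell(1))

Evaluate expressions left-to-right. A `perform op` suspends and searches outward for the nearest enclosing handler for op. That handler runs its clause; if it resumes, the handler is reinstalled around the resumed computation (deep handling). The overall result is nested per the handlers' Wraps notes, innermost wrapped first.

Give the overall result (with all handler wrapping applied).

Answer: [(0, (1, 0))]

Step-by-step:
tell(1) @ H0 ⇒ log+=1
tell(0) @ H0 ⇒ log+=0
H0 returns (0, (1, 0))
H1 returns [(0, (1, 0))]
= [(0, (1, 0))]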